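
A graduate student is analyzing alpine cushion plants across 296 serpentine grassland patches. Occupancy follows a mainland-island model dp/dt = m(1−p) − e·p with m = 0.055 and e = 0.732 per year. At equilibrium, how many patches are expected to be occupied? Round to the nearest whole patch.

p* = m/(m+e) = 0.055/0.7870 = 0.0699.
Expected occupied patches = N × p* = 296 × 0.0699 = 20.69 ≈ 21.

21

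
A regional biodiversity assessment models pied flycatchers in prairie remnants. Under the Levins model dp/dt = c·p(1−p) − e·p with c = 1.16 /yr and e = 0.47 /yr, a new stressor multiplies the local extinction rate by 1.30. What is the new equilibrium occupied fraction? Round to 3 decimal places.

Before: p* = 1 − 0.47/1.16 = 0.5948.
After the change, c = 1.16, e = 0.611, so p* = 1 − 0.611/1.16 = 0.4733.

0.473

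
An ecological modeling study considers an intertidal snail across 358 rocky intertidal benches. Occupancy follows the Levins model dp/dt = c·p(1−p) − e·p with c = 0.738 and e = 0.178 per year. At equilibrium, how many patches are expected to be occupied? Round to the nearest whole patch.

272

p* = 1 − e/c = 1 − 0.178/0.738 = 0.7588.
Expected occupied patches = N × p* = 358 × 0.7588 = 271.65 ≈ 272.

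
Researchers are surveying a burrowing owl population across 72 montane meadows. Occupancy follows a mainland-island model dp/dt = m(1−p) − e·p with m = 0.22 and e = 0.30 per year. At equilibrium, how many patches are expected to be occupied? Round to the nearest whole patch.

p* = m/(m+e) = 0.22/0.5200 = 0.4231.
Expected occupied patches = N × p* = 72 × 0.4231 = 30.46 ≈ 30.

30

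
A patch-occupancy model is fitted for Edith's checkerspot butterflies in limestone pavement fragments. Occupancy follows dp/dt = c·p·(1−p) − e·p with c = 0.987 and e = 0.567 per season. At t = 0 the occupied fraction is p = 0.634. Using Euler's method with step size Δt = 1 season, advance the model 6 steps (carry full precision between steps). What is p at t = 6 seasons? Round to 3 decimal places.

Update rule: p ← p + [c·p·(1−p) − e·p]·Δt with Δt = 1.
  1  |  dp/dt·Δt = -0.130451  |  p_1 = 0.503549
  2  |  dp/dt·Δt = -0.038775  |  p_2 = 0.464774
  3  |  dp/dt·Δt = -0.018002  |  p_3 = 0.446773
  4  |  dp/dt·Δt = -0.009366  |  p_4 = 0.437406
  5  |  dp/dt·Δt = -0.005126  |  p_5 = 0.432280
  6  |  dp/dt·Δt = -0.002879  |  p_6 = 0.429401

0.429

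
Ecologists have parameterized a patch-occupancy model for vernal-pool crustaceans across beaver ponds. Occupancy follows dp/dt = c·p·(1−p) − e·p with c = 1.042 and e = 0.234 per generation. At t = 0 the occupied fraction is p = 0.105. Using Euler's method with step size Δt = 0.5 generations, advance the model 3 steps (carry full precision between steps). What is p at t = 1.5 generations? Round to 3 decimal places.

0.246

Update rule: p ← p + [c·p·(1−p) − e·p]·Δt with Δt = 0.5.
t = 0.5: p = 0.10500 + (+0.03668) = 0.14168
t = 1: p = 0.14168 + (+0.04678) = 0.18846
t = 1.5: p = 0.18846 + (+0.05763) = 0.24609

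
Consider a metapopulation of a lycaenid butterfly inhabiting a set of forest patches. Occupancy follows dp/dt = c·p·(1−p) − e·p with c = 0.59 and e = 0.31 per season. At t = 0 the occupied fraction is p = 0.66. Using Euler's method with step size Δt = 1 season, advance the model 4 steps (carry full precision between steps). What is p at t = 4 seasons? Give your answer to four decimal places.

Update rule: p ← p + [c·p·(1−p) − e·p]·Δt with Δt = 1.
step 1: Δp = -0.07220, p = 0.58780
step 2: Δp = -0.03926, p = 0.54853
step 3: Δp = -0.02393, p = 0.52460
step 4: Δp = -0.01548, p = 0.50912

0.5091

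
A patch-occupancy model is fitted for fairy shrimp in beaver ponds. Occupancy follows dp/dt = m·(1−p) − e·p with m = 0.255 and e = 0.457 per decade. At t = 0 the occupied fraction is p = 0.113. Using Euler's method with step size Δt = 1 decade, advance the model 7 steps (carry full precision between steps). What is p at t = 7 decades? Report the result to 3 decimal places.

0.358

Update rule: p ← p + [m·(1−p) − e·p]·Δt with Δt = 1.
p: 0.11300 → 0.28754  (Δp = +0.17454)
p: 0.28754 → 0.33781  (Δp = +0.05027)
p: 0.33781 → 0.35229  (Δp = +0.01448)
p: 0.35229 → 0.35646  (Δp = +0.00417)
p: 0.35646 → 0.35766  (Δp = +0.00120)
p: 0.35766 → 0.35801  (Δp = +0.00035)
p: 0.35801 → 0.35811  (Δp = +0.00010)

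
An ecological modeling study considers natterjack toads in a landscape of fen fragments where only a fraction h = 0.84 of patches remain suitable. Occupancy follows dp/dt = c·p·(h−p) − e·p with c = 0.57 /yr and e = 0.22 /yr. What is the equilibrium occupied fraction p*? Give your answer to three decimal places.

Setting dp/dt = 0 and dividing by p* gives c·(h−p*) = e.
So p* = h − e/c = 0.84 − 0.22/0.57 = 0.84 − 0.3860 = 0.4540.

0.454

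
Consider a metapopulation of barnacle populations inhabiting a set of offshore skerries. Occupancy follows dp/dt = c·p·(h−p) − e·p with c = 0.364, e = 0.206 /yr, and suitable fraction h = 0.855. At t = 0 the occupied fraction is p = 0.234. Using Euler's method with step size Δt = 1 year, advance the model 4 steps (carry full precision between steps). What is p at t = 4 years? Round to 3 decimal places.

Update rule: p ← p + [c·p·(h−p) − e·p]·Δt with Δt = 1.
step 1: Δp = +0.00469, p = 0.23869
step 2: Δp = +0.00438, p = 0.24307
step 3: Δp = +0.00407, p = 0.24714
step 4: Δp = +0.00377, p = 0.25091

0.251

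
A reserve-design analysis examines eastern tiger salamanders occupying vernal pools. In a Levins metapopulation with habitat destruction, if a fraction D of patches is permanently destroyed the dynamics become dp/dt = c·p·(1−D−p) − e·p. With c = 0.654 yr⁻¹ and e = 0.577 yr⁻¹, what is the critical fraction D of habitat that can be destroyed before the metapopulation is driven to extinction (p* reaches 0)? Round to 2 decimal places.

0.12

The nontrivial equilibrium is p* = (1−D) − e/c; extinction occurs when this hits zero.
So D_crit = 1 − e/c = 1 − 0.577/0.654 = 1 − 0.8823 = 0.1177.
Note this equals the original equilibrium occupancy — the Levins extinction-debt result.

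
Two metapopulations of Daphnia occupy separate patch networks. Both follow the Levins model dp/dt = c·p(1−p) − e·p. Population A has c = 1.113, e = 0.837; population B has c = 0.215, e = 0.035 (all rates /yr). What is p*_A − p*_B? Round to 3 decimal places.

A: p*_A = 1 − 0.837/1.113 = 0.2480.
B: p*_B = 1 − 0.035/0.215 = 0.8372.
p*_A − p*_B = 0.2480 − 0.8372 = -0.5892.

-0.589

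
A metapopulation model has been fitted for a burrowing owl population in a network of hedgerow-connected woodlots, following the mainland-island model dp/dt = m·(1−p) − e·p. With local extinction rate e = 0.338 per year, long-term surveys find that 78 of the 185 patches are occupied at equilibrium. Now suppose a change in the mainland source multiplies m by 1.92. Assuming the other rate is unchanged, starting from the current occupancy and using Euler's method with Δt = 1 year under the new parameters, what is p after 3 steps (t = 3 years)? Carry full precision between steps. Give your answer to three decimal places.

Observed p* = 78/185 = 0.42162.
Balance m(1−p*) = e·p* gives m = e·p*/(1−p*) = 0.338×0.42162/0.57838 = 0.24639.
Starting from p₀ = 0.42162; update p ← p + (dp/dt)·Δt with the new parameters.
step 1: Δp = +0.13111, p = 0.55273
step 2: Δp = +0.02477, p = 0.57750
step 3: Δp = +0.00468, p = 0.58218

0.582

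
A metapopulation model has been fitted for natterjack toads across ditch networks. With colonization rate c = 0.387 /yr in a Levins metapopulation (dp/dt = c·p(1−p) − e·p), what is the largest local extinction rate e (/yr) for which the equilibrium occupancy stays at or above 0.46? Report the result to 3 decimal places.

1 − e/c ≥ 0.46 ⇒ e ≤ c(1 − 0.46) = 0.387 × 0.5400.
e_max = 0.2090.

0.209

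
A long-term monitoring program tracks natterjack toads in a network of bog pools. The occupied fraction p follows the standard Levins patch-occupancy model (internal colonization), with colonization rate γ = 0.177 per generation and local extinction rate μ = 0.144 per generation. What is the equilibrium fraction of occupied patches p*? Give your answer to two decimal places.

0.19

At equilibrium, colonization balances extinction: γ·p*·(1−p*) = μ·p*.
So p* = 1 − μ/γ = 1 − 0.144/0.177 = 1 − 0.8136 = 0.1864.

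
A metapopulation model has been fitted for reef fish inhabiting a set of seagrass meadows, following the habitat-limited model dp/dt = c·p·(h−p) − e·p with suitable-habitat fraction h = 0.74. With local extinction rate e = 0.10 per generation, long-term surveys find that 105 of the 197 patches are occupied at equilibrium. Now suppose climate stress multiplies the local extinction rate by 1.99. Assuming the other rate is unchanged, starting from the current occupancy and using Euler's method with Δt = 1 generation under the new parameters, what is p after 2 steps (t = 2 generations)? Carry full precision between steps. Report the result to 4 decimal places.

0.4449

Observed p* = 105/197 = 0.53299.
Balance c(h−p*) = e gives c = e/(0.74 − 0.53299) = 0.10/0.20701 = 0.48308.
Starting from p₀ = 0.53299; update p ← p + (dp/dt)·Δt with the new parameters.
t = 1: p = 0.53299 + (-0.05277) = 0.48023
t = 2: p = 0.48023 + (-0.03530) = 0.44493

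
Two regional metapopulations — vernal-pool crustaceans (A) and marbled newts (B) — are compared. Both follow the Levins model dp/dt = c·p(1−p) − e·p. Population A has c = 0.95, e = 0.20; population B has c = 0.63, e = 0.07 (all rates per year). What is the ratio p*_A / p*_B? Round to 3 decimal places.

0.888

A: p*_A = 1 − 0.20/0.95 = 0.7895.
B: p*_B = 1 − 0.07/0.63 = 0.8889.
p*_A / p*_B = 0.7895/0.8889 = 0.8882.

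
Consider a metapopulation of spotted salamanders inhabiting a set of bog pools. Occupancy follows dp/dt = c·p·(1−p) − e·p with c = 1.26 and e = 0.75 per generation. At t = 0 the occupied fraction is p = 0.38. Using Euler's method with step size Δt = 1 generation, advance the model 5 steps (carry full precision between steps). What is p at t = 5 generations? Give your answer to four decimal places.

0.4040

Update rule: p ← p + [c·p·(1−p) − e·p]·Δt with Δt = 1.
  1  |  dp/dt·Δt = +0.011856  |  p_1 = 0.391856
  2  |  dp/dt·Δt = +0.006372  |  p_2 = 0.398228
  3  |  dp/dt·Δt = +0.003278  |  p_3 = 0.401507
  4  |  dp/dt·Δt = +0.001647  |  p_4 = 0.403153
  5  |  dp/dt·Δt = +0.000817  |  p_5 = 0.403970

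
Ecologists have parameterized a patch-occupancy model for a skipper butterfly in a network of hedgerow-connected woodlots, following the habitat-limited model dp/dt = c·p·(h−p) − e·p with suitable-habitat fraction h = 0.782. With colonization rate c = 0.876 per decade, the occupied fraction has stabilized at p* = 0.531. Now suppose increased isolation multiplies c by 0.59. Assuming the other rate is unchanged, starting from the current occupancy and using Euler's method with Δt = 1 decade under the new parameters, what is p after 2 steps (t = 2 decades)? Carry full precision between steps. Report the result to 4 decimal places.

Balance c(h−p*) = e gives e = 0.876×(0.782 − 0.53100) = 0.21988.
Starting from p₀ = 0.53100; update p ← p + (dp/dt)·Δt with the new parameters.
step 1: Δp = -0.04787, p = 0.48313
step 2: Δp = -0.03160, p = 0.45153

0.4515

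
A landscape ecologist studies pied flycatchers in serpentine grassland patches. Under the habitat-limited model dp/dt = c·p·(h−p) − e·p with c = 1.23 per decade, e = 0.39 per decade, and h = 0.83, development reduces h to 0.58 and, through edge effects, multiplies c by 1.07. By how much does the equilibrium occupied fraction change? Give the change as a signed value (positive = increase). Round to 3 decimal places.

Before: p* = h − e/c = 0.83 − 0.39/1.23 = 0.83 − 0.3171 = 0.5129.
After: c = 1.3161, e = 0.39, h = 0.58; p* = 0.58 − 0.39/1.3161 = 0.2837.
Δp* = 0.2837 − 0.5129 = -0.2293.

-0.229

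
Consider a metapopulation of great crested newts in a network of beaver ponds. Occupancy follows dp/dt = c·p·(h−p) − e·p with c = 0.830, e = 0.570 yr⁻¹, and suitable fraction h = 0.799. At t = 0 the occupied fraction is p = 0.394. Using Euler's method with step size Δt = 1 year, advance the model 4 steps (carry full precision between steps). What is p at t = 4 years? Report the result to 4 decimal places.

0.2035

Update rule: p ← p + [c·p·(h−p) − e·p]·Δt with Δt = 1.
step 1: Δp = -0.09214, p = 0.30186
step 2: Δp = -0.04751, p = 0.25436
step 3: Δp = -0.03000, p = 0.22436
step 4: Δp = -0.02088, p = 0.20348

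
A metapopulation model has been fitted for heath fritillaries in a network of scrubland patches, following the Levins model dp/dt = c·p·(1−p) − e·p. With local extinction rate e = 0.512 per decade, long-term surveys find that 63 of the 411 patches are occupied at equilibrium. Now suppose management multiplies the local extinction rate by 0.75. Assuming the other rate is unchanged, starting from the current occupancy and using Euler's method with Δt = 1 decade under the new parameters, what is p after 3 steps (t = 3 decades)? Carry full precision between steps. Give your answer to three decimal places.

0.213

Observed p* = 63/411 = 0.15328.
Balance c(1−p*) = e gives c = e/(1 − 0.15328) = 0.512/0.84672 = 0.60469.
Starting from p₀ = 0.15328; update p ← p + (dp/dt)·Δt with the new parameters.
t = 1: p = 0.15328 + (+0.01962) = 0.17291
t = 2: p = 0.17291 + (+0.02008) = 0.19299
t = 3: p = 0.19299 + (+0.02007) = 0.21305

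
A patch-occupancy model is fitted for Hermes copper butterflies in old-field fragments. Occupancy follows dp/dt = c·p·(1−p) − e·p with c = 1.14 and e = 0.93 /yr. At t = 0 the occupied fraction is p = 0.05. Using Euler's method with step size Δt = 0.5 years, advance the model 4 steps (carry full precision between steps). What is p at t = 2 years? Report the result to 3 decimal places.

Update rule: p ← p + [c·p·(1−p) − e·p]·Δt with Δt = 0.5.
step 1: Δp = +0.00382, p = 0.05382
step 2: Δp = +0.00400, p = 0.05783
step 3: Δp = +0.00417, p = 0.06199
step 4: Δp = +0.00432, p = 0.06631

0.066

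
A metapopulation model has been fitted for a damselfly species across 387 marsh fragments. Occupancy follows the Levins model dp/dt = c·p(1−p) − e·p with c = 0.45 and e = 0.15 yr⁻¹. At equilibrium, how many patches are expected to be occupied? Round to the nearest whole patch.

p* = 1 − e/c = 1 − 0.15/0.45 = 0.6667.
Expected occupied patches = N × p* = 387 × 0.6667 = 258.00 ≈ 258.

258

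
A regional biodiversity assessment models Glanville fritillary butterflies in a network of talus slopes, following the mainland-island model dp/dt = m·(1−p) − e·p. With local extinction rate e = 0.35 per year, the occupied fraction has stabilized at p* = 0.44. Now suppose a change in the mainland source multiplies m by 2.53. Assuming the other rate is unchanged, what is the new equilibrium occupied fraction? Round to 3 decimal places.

Balance m(1−p*) = e·p* gives m = e·p*/(1−p*) = 0.35×0.44000/0.56000 = 0.27500.
New p* = m/(m+e) = 0.69575/(0.69575+0.35000) = 0.66531.

0.665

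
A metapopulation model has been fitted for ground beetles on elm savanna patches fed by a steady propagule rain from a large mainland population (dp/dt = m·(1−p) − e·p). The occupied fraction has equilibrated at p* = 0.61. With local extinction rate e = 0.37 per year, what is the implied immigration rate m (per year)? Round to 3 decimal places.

At equilibrium m(1−p*) = e·p*, so m = e·p*/(1−p*).
m = 0.37 × 0.61 / 0.3900 = 0.2257/0.3900 = 0.5787.

0.579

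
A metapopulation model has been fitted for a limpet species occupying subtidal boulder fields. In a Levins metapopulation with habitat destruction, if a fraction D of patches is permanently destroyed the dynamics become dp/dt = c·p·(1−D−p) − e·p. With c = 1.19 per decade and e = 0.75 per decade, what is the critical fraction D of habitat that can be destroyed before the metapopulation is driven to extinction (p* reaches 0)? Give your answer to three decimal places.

0.370

The nontrivial equilibrium is p* = (1−D) − e/c; extinction occurs when this hits zero.
So D_crit = 1 − e/c = 1 − 0.75/1.19 = 1 − 0.6303 = 0.3697.
Note this equals the original equilibrium occupancy — the Levins extinction-debt result.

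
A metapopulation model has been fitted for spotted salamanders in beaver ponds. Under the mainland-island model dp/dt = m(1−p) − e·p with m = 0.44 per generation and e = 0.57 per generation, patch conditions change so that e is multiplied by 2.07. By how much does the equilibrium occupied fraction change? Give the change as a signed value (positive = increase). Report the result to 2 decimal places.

Before: p* = 0.44/(0.44+0.57) = 0.4356.
After: m = 0.44, e = 1.1799; p* = 0.44/1.6199 = 0.2716.
Δp* = 0.2716 − 0.4356 = -0.1640.

-0.16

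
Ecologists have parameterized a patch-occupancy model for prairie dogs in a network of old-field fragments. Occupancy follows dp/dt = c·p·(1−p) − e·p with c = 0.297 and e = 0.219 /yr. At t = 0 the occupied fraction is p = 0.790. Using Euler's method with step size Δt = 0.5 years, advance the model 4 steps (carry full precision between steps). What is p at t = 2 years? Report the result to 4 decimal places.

Update rule: p ← p + [c·p·(1−p) − e·p]·Δt with Δt = 0.5.
t = 0.5: p = 0.79000 + (-0.06187) = 0.72813
t = 1: p = 0.72813 + (-0.05033) = 0.67780
t = 1.5: p = 0.67780 + (-0.04179) = 0.63601
t = 2: p = 0.63601 + (-0.03527) = 0.60074

0.6007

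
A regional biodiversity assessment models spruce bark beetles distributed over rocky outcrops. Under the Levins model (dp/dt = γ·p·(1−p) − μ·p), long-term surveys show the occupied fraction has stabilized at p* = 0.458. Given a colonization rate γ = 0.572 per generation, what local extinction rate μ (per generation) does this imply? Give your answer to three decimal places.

0.310

At equilibrium γ(1−p*) = μ.
μ = 0.572 × (1 − 0.458) = 0.572 × 0.5420 = 0.3100.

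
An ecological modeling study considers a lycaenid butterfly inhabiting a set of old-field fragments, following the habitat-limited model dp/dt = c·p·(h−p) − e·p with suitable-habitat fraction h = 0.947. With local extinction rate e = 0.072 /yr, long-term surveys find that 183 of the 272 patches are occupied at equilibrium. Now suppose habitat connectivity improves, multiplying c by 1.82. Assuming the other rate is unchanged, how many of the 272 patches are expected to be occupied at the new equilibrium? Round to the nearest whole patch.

Observed p* = 183/272 = 0.67279.
Balance c(h−p*) = e gives c = e/(0.947 − 0.67279) = 0.072/0.27421 = 0.26257.
New p* = 0.947 − e/c = 0.947 − 0.07200/0.47788 = 0.79633.
Expected occupied = 272 × 0.79633 = 216.60 ≈ 217.

217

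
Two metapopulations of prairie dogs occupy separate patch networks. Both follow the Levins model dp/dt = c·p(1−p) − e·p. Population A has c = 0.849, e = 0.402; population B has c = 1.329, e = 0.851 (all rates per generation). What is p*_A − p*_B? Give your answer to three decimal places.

0.167

A: p*_A = 1 − 0.402/0.849 = 0.5265.
B: p*_B = 1 − 0.851/1.329 = 0.3597.
p*_A − p*_B = 0.5265 − 0.3597 = 0.1668.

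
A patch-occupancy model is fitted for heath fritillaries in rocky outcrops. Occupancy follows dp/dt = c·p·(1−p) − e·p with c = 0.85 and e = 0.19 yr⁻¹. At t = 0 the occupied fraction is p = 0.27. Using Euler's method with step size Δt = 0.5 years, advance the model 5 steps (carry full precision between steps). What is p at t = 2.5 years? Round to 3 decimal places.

0.574

Update rule: p ← p + [c·p·(1−p) − e·p]·Δt with Δt = 0.5.
t = 0.5: p = 0.27000 + (+0.05812) = 0.32812
t = 1: p = 0.32812 + (+0.06252) = 0.39064
t = 1.5: p = 0.39064 + (+0.06406) = 0.45470
t = 2: p = 0.45470 + (+0.06218) = 0.51688
t = 2.5: p = 0.51688 + (+0.05703) = 0.57390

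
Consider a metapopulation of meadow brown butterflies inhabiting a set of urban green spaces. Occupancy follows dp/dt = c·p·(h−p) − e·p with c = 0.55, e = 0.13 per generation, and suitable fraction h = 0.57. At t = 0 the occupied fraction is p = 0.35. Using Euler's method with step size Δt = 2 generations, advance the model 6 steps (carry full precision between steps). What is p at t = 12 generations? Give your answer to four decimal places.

Update rule: p ← p + [c·p·(h−p) − e·p]·Δt with Δt = 2.
t = 2: p = 0.35000 + (-0.00630) = 0.34370
t = 4: p = 0.34370 + (-0.00380) = 0.33990
t = 6: p = 0.33990 + (-0.00234) = 0.33756
t = 8: p = 0.33756 + (-0.00146) = 0.33610
t = 10: p = 0.33610 + (-0.00091) = 0.33519
t = 12: p = 0.33519 + (-0.00057) = 0.33462

0.3346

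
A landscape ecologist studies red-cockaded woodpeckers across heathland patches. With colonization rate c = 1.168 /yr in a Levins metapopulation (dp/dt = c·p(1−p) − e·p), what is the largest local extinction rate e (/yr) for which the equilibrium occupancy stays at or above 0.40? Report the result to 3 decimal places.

0.701

1 − e/c ≥ 0.40 ⇒ e ≤ c(1 − 0.40) = 1.168 × 0.6000.
e_max = 0.7008.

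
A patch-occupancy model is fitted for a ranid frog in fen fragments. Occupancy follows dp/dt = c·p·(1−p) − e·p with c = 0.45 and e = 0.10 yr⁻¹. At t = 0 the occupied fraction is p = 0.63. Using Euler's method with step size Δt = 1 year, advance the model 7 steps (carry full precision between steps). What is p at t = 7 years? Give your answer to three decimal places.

0.768

Update rule: p ← p + [c·p·(1−p) − e·p]·Δt with Δt = 1.
  1  |  dp/dt·Δt = +0.041895  |  p_1 = 0.671895
  2  |  dp/dt·Δt = +0.032014  |  p_2 = 0.703909
  3  |  dp/dt·Δt = +0.023399  |  p_3 = 0.727308
  4  |  dp/dt·Δt = +0.016518  |  p_4 = 0.743826
  5  |  dp/dt·Δt = +0.011364  |  p_5 = 0.755190
  6  |  dp/dt·Δt = +0.007676  |  p_6 = 0.762866
  7  |  dp/dt·Δt = +0.005119  |  p_7 = 0.767985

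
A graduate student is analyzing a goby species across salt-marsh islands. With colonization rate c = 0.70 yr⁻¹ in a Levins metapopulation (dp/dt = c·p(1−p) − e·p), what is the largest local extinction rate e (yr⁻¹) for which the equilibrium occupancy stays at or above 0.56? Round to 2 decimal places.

1 − e/c ≥ 0.56 ⇒ e ≤ c(1 − 0.56) = 0.70 × 0.4400.
e_max = 0.3080.

0.31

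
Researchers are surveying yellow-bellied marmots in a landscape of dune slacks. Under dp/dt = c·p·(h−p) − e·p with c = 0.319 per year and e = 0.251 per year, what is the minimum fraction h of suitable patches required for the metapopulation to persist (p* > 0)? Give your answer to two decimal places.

0.79

p* = h − e/c is positive only when h > e/c.
h_min = e/c = 0.251/0.319 = 0.7868.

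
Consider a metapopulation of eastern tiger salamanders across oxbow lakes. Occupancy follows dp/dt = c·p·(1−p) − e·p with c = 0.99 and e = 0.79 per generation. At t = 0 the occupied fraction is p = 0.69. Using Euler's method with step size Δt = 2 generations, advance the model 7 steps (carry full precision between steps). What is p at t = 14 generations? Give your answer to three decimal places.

0.110

Update rule: p ← p + [c·p·(1−p) − e·p]·Δt with Δt = 2.
  1  |  dp/dt·Δt = -0.666678  |  p_1 = 0.023322
  2  |  dp/dt·Δt = +0.008252  |  p_2 = 0.031574
  3  |  dp/dt·Δt = +0.010656  |  p_3 = 0.042230
  4  |  dp/dt·Δt = +0.013361  |  p_4 = 0.055590
  5  |  dp/dt·Δt = +0.016117  |  p_5 = 0.071708
  6  |  dp/dt·Δt = +0.018502  |  p_6 = 0.090210
  7  |  dp/dt·Δt = +0.019971  |  p_7 = 0.110181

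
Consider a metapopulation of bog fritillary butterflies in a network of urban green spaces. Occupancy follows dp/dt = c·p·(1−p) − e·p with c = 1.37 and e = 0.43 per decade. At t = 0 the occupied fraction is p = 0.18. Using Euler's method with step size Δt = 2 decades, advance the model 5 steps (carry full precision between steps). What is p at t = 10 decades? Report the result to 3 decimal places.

Update rule: p ← p + [c·p·(1−p) − e·p]·Δt with Δt = 2.
p: 0.18000 → 0.42962  (Δp = +0.24962)
p: 0.42962 → 0.73158  (Δp = +0.30195)
p: 0.73158 → 0.64048  (Δp = -0.09110)
p: 0.64048 → 0.72059  (Δp = +0.08011)
p: 0.72059 → 0.65255  (Δp = -0.06804)

0.653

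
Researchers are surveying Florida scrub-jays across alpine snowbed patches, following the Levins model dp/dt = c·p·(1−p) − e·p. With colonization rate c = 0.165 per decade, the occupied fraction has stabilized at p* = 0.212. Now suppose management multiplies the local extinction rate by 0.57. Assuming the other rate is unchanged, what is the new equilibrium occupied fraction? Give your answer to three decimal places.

0.551

Balance c(1−p*) = e gives e = 0.165×(1 − 0.21200) = 0.13002.
New p* = 1 − e/c = 1 − 0.07411/0.16500 = 0.55085.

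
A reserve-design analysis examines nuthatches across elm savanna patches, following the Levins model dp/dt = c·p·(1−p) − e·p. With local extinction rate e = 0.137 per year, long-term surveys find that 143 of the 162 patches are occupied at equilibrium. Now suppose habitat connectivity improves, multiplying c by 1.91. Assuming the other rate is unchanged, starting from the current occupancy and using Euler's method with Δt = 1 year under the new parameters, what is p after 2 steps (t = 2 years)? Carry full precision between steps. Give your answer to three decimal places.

0.873

Observed p* = 143/162 = 0.88272.
Balance c(1−p*) = e gives c = e/(1 − 0.88272) = 0.137/0.11728 = 1.16811.
Starting from p₀ = 0.88272; update p ← p + (dp/dt)·Δt with the new parameters.
p: 0.88272 → 0.99276  (Δp = +0.11005)
p: 0.99276 → 0.87278  (Δp = -0.11998)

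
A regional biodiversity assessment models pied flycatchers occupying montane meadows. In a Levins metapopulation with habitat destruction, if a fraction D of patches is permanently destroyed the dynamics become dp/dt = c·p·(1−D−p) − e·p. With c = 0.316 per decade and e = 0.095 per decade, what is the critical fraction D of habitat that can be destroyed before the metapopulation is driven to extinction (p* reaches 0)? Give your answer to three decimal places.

The nontrivial equilibrium is p* = (1−D) − e/c; extinction occurs when this hits zero.
So D_crit = 1 − e/c = 1 − 0.095/0.316 = 1 − 0.3006 = 0.6994.
Note this equals the original equilibrium occupancy — the Levins extinction-debt result.

0.699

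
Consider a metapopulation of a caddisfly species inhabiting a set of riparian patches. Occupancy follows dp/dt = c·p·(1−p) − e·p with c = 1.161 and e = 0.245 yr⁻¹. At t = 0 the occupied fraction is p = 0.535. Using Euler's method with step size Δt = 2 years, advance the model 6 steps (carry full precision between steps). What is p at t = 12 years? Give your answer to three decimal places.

Update rule: p ← p + [c·p·(1−p) − e·p]·Δt with Δt = 2.
  1  |  dp/dt·Δt = +0.315506  |  p_1 = 0.850506
  2  |  dp/dt·Δt = -0.121515  |  p_2 = 0.728991
  3  |  dp/dt·Δt = +0.101537  |  p_3 = 0.830527
  4  |  dp/dt·Δt = -0.080133  |  p_4 = 0.750394
  5  |  dp/dt·Δt = +0.067223  |  p_5 = 0.817618
  6  |  dp/dt·Δt = -0.054379  |  p_6 = 0.763239

0.763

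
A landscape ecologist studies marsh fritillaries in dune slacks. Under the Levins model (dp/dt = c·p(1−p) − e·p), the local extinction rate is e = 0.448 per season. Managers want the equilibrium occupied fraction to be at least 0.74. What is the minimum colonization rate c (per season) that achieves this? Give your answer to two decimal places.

1.72

p* = 1 − e/c ≥ 0.74 requires e/c ≤ 0.2600, i.e. c ≥ e/0.2600.
c_min = 0.448/0.2600 = 1.7231.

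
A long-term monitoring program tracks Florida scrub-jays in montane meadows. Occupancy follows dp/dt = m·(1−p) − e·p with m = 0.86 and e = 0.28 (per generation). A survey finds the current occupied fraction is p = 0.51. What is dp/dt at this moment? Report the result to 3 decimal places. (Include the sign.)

Colonization term: m·(1−p) = 0.86×0.4900 = 0.42140.
Extinction term: e·p = 0.14280.
dp/dt = 0.42140 − 0.14280 = 0.27860.

0.279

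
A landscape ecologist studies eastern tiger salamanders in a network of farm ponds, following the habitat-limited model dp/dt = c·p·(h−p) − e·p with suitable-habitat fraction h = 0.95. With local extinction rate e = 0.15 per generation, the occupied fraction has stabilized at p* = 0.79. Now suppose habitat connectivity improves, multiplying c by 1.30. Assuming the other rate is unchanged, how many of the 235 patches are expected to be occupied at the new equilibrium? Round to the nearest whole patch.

Balance c(h−p*) = e gives c = e/(0.95 − 0.79000) = 0.15/0.16000 = 0.93750.
New p* = 0.95 − e/c = 0.95 − 0.15000/1.21875 = 0.82692.
Expected occupied = 235 × 0.82692 = 194.33 ≈ 194.

194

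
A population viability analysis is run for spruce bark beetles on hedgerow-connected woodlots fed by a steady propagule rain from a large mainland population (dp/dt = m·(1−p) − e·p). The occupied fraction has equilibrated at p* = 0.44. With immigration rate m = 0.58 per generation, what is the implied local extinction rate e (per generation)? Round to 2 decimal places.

0.74

At equilibrium m(1−p*) = e·p*, so e = m(1−p*)/p*.
e = 0.58 × 0.5600 / 0.44 = 0.7382.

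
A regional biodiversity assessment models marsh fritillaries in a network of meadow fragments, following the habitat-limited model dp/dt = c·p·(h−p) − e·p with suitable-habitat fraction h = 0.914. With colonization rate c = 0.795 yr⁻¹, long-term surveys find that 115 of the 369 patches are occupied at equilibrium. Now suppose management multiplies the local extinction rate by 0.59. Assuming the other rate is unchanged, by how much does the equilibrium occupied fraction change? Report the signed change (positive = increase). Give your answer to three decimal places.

0.247

Observed p* = 115/369 = 0.31165.
Balance c(h−p*) = e gives e = 0.795×(0.914 − 0.31165) = 0.47887.
New p* = 0.914 − e/c = 0.914 − 0.28253/0.79500 = 0.55862.
Δp* = 0.55862 − 0.31165 = +0.24697.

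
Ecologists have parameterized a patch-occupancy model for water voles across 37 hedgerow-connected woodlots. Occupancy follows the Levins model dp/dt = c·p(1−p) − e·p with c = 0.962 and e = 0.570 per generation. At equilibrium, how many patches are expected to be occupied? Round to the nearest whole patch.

p* = 1 − e/c = 1 − 0.570/0.962 = 0.4075.
Expected occupied patches = N × p* = 37 × 0.4075 = 15.08 ≈ 15.

15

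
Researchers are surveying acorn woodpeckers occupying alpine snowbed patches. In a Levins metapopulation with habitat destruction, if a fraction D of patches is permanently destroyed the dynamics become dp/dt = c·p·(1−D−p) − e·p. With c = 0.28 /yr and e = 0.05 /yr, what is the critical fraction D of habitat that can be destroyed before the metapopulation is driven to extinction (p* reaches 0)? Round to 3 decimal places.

0.821

The nontrivial equilibrium is p* = (1−D) − e/c; extinction occurs when this hits zero.
So D_crit = 1 − e/c = 1 − 0.05/0.28 = 1 − 0.1786 = 0.8214.
Note this equals the original equilibrium occupancy — the Levins extinction-debt result.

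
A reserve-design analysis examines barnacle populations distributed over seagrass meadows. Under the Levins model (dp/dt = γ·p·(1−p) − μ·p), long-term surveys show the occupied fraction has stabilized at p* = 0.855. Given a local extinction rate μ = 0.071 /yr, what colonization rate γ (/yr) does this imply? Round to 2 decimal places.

0.49

At equilibrium γ(1−p*) = μ, so γ = μ/(1−p*).
γ = 0.071/(1 − 0.855) = 0.071/0.1450 = 0.4897.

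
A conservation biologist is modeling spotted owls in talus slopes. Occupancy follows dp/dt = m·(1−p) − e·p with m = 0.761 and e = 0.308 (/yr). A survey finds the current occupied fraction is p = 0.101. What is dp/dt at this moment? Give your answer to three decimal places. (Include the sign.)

0.653

Colonization term: m·(1−p) = 0.761×0.8990 = 0.68414.
Extinction term: e·p = 0.03111.
dp/dt = 0.68414 − 0.03111 = 0.65303.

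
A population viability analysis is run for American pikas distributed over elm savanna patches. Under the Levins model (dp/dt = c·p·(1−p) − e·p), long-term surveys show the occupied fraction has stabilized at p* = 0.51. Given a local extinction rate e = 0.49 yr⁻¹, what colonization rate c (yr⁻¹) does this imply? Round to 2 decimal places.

At equilibrium c(1−p*) = e, so c = e/(1−p*).
c = 0.49/(1 − 0.51) = 0.49/0.4900 = 1.0000.

1.00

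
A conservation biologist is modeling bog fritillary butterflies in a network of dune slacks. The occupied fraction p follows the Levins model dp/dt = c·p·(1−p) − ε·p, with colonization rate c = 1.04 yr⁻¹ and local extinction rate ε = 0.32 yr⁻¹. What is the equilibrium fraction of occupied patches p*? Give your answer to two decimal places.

0.69

Setting dp/dt = 0 and dividing through by p* gives c·(1−p*) = ε.
So p* = 1 − ε/c = 1 − 0.32/1.04 = 1 − 0.3077 = 0.6923.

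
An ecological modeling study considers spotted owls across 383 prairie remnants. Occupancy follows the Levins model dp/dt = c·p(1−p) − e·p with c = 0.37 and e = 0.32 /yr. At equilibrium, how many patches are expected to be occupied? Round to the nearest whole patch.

p* = 1 − e/c = 1 − 0.32/0.37 = 0.1351.
Expected occupied patches = N × p* = 383 × 0.1351 = 51.76 ≈ 52.

52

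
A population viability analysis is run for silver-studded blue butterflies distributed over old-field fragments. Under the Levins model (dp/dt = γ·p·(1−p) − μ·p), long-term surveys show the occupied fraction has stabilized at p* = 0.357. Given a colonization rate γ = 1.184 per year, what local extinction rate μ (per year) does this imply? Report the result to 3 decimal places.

At equilibrium γ(1−p*) = μ.
μ = 1.184 × (1 − 0.357) = 1.184 × 0.6430 = 0.7613.

0.761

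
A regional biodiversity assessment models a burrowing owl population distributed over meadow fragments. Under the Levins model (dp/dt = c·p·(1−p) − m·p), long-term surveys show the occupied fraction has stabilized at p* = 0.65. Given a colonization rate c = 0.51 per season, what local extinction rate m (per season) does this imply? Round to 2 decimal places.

At equilibrium c(1−p*) = m.
m = 0.51 × (1 − 0.65) = 0.51 × 0.3500 = 0.1785.

0.18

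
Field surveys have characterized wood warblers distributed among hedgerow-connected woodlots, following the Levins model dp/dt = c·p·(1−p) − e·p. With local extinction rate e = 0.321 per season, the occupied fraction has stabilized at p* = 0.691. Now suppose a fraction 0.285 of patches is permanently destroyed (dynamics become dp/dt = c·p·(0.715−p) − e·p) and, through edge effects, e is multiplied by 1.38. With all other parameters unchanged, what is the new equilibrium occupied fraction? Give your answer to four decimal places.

0.2886

Balance c(1−p*) = e gives c = e/(1 − 0.69100) = 0.321/0.30900 = 1.03883.
New p* = 0.715 − e/c = 0.715 − 0.44298/1.03883 = 0.28858.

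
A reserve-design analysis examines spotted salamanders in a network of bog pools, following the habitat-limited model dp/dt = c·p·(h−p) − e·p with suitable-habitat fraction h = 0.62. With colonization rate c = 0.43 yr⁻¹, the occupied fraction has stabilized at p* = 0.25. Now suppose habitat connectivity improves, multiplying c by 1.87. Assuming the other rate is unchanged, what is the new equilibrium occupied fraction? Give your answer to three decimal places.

0.422

Balance c(h−p*) = e gives e = 0.43×(0.62 − 0.25000) = 0.15910.
New p* = 0.62 − e/c = 0.62 − 0.15910/0.80410 = 0.42214.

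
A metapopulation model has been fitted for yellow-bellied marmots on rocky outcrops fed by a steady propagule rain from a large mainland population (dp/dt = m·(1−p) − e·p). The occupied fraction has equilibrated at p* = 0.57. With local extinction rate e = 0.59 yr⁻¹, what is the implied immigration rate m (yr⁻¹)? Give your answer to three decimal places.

At equilibrium m(1−p*) = e·p*, so m = e·p*/(1−p*).
m = 0.59 × 0.57 / 0.4300 = 0.3363/0.4300 = 0.7821.

0.782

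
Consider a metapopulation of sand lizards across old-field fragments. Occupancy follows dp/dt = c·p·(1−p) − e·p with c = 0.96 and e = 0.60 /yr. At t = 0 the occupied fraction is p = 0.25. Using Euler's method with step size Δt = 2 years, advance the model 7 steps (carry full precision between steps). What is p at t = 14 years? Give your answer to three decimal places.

Update rule: p ← p + [c·p·(1−p) − e·p]·Δt with Δt = 2.
p: 0.25000 → 0.31000  (Δp = +0.06000)
p: 0.31000 → 0.34869  (Δp = +0.03869)
p: 0.34869 → 0.36630  (Δp = +0.01762)
p: 0.36630 → 0.37242  (Δp = +0.00612)
p: 0.37242 → 0.37426  (Δp = +0.00185)
p: 0.37426 → 0.37479  (Δp = +0.00053)
p: 0.37479 → 0.37494  (Δp = +0.00015)

0.375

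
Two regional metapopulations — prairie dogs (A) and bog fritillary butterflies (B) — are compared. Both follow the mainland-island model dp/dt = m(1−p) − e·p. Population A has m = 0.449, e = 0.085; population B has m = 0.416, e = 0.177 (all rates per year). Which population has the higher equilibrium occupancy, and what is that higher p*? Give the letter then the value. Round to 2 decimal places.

A, 0.84

A: p*_A = m/(m+e) = 0.449/0.5340 = 0.8408.
B: p*_B = 0.416/0.5930 = 0.7015.
A is higher at 0.8408.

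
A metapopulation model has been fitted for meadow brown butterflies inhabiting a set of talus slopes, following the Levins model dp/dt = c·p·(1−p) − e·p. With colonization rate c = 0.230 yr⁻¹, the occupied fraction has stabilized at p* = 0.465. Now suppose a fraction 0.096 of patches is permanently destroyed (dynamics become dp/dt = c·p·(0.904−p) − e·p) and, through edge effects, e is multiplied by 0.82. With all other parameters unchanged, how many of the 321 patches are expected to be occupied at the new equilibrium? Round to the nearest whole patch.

Balance c(1−p*) = e gives e = 0.230×(1 − 0.46500) = 0.12305.
New p* = 0.904 − e/c = 0.904 − 0.10090/0.23000 = 0.46530.
Expected occupied = 321 × 0.46530 = 149.36 ≈ 149.

149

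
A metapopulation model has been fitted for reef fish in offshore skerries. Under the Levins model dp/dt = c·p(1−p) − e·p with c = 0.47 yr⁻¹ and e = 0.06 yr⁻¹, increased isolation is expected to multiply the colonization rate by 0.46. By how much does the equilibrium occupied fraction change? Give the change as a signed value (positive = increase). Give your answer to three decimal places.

-0.150

Before: p* = 1 − 0.06/0.47 = 0.8723.
After the change, c = 0.2162, e = 0.06, so p* = 1 − 0.06/0.2162 = 0.7225.
Δp* = 0.7225 − 0.8723 = -0.1499.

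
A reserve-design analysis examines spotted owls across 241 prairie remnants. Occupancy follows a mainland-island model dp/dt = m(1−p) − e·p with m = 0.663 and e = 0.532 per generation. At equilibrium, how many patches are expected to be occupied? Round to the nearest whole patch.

p* = m/(m+e) = 0.663/1.1950 = 0.5548.
Expected occupied patches = N × p* = 241 × 0.5548 = 133.71 ≈ 134.

134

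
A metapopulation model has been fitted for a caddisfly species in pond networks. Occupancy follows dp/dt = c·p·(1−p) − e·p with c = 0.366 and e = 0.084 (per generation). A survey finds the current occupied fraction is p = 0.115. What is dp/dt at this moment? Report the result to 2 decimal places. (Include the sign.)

0.03

Colonization term: c·p·(1−p) = 0.366×0.115×0.8850 = 0.03725.
Extinction term: e·p = 0.00966.
dp/dt = 0.03725 − 0.00966 = 0.02759.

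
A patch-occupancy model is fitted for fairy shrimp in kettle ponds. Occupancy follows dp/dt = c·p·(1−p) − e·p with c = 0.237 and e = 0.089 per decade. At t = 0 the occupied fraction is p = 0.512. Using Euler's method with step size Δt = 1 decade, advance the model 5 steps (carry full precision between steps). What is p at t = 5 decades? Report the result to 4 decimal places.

0.5675

Update rule: p ← p + [c·p·(1−p) − e·p]·Δt with Δt = 1.
p: 0.51200 → 0.52565  (Δp = +0.01365)
p: 0.52565 → 0.53796  (Δp = +0.01231)
p: 0.53796 → 0.54899  (Δp = +0.01103)
p: 0.54899 → 0.55881  (Δp = +0.00982)
p: 0.55881 → 0.56751  (Δp = +0.00870)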